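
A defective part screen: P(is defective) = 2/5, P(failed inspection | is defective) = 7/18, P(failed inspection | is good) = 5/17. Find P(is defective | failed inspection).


P(A) = P(A|B)P(B) + P(A|B')P(B') = 7/18*2/5 + 5/17*3/5 = 254/765
P(B|A) = P(A|B)P(B)/P(A) = (7/45)/(254/765) = 119/254

119/254


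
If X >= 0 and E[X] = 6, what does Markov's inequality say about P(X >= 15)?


Markov: P(X >= a) <= E[X]/a
P(X >= 15) <= 6/15 = 2/5

2/5


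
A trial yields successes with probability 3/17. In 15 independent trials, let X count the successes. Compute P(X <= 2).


P(X<=2) = P(X=0) + P(X=1) + P(X=2)
= 155568095557812224/2862423051509815793 + 500040307150110720/2862423051509815793 + 750060460725166080/2862423051509815793
= 1405668863433089024/2862423051509815793

1405668863433089024/2862423051509815793


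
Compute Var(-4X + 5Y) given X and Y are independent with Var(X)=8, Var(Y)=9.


Independence => Cov(X,Y)=0
Var(-4X + 5Y) = (-4)^2*Var(X) + 5^2*Var(Y)
= 16*8 + 25*9 = 353

353


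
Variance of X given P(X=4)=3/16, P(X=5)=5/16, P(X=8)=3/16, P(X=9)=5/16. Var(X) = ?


E[X] = 53/8, E[X^2] = 385/8
Var(X) = E[X^2] - (E[X])^2 = 385/8 - (53/8)^2 = 271/64

271/64


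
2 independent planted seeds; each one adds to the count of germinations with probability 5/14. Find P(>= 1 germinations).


P(at least one) = 1 - P(none)
P(none) = (1 - 5/14)^2 = (9/14)^2 = 81/196
P(at least one) = 1 - 81/196 = 115/196

115/196


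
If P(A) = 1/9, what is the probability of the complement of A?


P(A') = 1 - P(A) = 1 - 1/9 = 8/9

8/9


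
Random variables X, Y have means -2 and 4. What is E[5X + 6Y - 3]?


E[5X + 6Y - 3] = 5*E[X] + 6*E[Y] - 3
= (5)*(-2) + (6)*(4) + (-3)
= -10 + 24 - 3 = 11

11


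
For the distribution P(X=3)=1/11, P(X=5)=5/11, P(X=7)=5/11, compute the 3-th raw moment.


E[X^3] = sum(x^3 * P(x))
= 27*1/11 + 125*5/11 + 343*5/11
= 2367/11

2367/11


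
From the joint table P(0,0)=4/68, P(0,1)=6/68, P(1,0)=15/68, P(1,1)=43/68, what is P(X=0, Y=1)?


Read from table: P(X=0, Y=1) = 6/68 = 3/34

3/34


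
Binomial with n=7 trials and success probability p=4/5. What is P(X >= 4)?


P(X>=4) = P(X=4) + P(X=5) + P(X=6) + P(X=7)
= 1792/15625 + 21504/78125 + 28672/78125 + 16384/78125
= 15104/15625

15104/15625


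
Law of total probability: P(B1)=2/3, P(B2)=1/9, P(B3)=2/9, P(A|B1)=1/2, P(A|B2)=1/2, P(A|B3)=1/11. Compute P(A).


P(A) = P(A|B1)P(B1) + P(A|B2)P(B2) + P(A|B3)P(B3)
= 1/2*2/3 + 1/2*1/9 + 1/11*2/9
= 1/3 + 1/18 + 2/99 = 9/22

9/22


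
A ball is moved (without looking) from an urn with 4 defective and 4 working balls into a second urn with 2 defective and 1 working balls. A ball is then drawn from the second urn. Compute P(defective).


P(transfer defective) = 4/8 = 1/2; P(transfer working) = 1/2
If defective transferred: Urn II has 3 defective of 4, so P(defective|defective moved) = 3/4
If working transferred: Urn II has 2 defective of 4, so P(defective|working moved) = 1/2
By total probability: P(defective) = 1/2*3/4 + 1/2*1/2 = 5/8

5/8


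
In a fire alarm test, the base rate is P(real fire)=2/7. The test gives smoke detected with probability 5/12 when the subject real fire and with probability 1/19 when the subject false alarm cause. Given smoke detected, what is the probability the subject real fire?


P(A) = P(A|B)P(B) + P(A|B')P(B') = 5/12*2/7 + 1/19*5/7 = 125/798
P(B|A) = P(A|B)P(B)/P(A) = (5/42)/(125/798) = 19/25

19/25


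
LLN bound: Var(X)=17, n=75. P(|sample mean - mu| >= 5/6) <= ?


Var(Xbar) = Var(X)/n = 17/75
Chebyshev: P(|Xbar-mu| >= 5/6) <= Var(Xbar)/(5/6)^2 = (17/75)/(25/36) = 204/625

204/625


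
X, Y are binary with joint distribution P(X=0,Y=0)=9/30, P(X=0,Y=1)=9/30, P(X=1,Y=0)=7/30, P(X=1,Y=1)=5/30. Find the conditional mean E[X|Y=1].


P(Y=1) = 14/30
E[X|Y=1] = (0*9 + 1*5)/14 = 5/14

5/14


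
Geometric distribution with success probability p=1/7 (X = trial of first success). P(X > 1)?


P(X > 1) = P(first 1 trials all fail) = (1-p)^1 = (6/7)^1 = 6/7

6/7


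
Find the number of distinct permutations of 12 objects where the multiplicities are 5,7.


12! = 479001600
Denominator: 5!=120 * 7!=5040
Coefficient = 479001600 / 604800 = 792

792


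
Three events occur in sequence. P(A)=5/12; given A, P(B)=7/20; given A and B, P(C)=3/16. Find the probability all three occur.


P(A∩B∩C) = P(A) * P(B|A) * P(C|A∩B)
= 5/12 * 7/20 * 3/16
= 7/48 * 3/16 = 7/256

7/256


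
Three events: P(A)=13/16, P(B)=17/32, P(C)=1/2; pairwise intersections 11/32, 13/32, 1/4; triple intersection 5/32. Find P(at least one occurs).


P(A∪B∪C) = P(A)+P(B)+P(C) - P(AB)-P(AC)-P(BC) + P(ABC)
= 13/16+17/32+1/2 - 11/32-13/32-1/4 + 5/32
= 1

1


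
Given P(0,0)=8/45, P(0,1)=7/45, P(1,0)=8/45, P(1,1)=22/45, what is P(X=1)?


P(X=1) = P(1,0)+P(1,1) = 8/45 + 22/45 = 30/45 = 2/3

2/3


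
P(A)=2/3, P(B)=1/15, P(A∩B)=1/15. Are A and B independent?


P(A)*P(B) = 2/3*1/15 = 2/45
P(A∩B) = 1/15 != 2/45, so not independent

No, A and B are not independent


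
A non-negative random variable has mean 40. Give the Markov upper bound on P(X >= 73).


Markov: P(X >= a) <= E[X]/a
P(X >= 73) <= 40/73

40/73


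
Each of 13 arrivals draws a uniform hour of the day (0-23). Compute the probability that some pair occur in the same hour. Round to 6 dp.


P(all different) = prod((24-i)/24 for i=0..12) = 0.017734
P(at least one match) = 1 - 0.017734 = 0.982266

0.982266


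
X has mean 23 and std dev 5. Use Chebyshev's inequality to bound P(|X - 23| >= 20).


k = 20/5 = 4
Chebyshev: P(|X-mu| >= k*sigma) <= 1/k^2 = 1/4^2 = 1/16

1/16


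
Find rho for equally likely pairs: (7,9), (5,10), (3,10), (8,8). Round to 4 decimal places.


Cov(X,Y) = -1.4375, Var(X) = 3.6875, Var(Y) = 0.6875
rho = Cov/(sqrt(VarX)*sqrt(VarY)) = -0.9028

-0.9028


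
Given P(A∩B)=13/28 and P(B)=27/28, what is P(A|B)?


P(A|B) = P(A∩B)/P(B) = (13/28)/(27/28) = 13/27

13/27


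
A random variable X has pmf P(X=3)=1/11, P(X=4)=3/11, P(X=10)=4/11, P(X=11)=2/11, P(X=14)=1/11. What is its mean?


E[X] = sum(x * P(x))
= 3*1/11 + 4*3/11 + 10*4/11 + 11*2/11 + 14*1/11
= 91/11

91/11


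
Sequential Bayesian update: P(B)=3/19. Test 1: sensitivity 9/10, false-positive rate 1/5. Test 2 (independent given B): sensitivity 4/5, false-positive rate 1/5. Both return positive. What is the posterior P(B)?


After test 1: P(+) = 9/10*3/19 + 1/5*16/19 = 59/190
P(B|+) = (27/190)/(59/190) = 27/59
After test 2 (use post1 as new prior): P(+) = 4/5*27/59 + 1/5*32/59 = 28/59
P(B|+,+) = (108/295)/(28/59) = 27/35

27/35


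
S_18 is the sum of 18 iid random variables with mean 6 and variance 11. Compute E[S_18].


E[S_n] = n*E[X_1] = 18*6 = 108

108


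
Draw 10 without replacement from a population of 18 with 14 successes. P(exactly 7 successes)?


P(X=7) = C(14,7)*C(4,3) / C(18,10)
= 3432*4 / 43758
= 13728/43758 = 16/51

16/51


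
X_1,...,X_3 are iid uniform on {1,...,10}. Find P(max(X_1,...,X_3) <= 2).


P(max <= 2) = P(all X_i <= 2) = (P(X_1 <= 2))^3
= (2/10)^3 = (1/5)^3 = 1/125

1/125


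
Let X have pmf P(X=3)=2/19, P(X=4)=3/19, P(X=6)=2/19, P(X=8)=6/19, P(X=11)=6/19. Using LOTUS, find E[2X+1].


E[2X+1] = sum(g(x)*P(x))
= 7*2/19 + 9*3/19 + 13*2/19 + 17*6/19 + 23*6/19
= 307/19

307/19


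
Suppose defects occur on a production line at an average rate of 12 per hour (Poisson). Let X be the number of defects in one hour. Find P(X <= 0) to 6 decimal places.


P(X<=0) = e^(-12)*12^0/0!
≈ 0.0000061442
≈ 0.000006

0.000006


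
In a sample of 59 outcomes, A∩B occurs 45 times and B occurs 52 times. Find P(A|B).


P(A|B) = P(A∩B)/P(B) = (45/59)/(52/59) = 45/52

45/52


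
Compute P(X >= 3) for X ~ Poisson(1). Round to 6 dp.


P(X>=3) = 1 - P(X<=2) = 1 - (e^(-1)*1^0/0! + e^(-1)*1^1/1! + e^(-1)*1^2/2!)
≈ 1 - (0.3678794412 + 0.3678794412 + 0.1839397206)
= 1 - 0.9196986030 = 0.0803013970
≈ 0.080301

0.080301


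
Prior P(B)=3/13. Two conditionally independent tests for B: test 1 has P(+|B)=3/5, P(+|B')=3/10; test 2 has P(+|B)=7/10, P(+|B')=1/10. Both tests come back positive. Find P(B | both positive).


After test 1: P(+) = 3/5*3/13 + 3/10*10/13 = 24/65
P(B|+) = (9/65)/(24/65) = 3/8
After test 2 (use post1 as new prior): P(+) = 7/10*3/8 + 1/10*5/8 = 13/40
P(B|+,+) = (21/80)/(13/40) = 21/26

21/26


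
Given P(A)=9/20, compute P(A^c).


P(A') = 1 - P(A) = 1 - 9/20 = 11/20

11/20


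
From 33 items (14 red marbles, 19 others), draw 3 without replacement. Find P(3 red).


P(X=3) = C(14,3)*C(19,0) / C(33,3)
= 364*1 / 5456
= 364/5456 = 91/1364

91/1364


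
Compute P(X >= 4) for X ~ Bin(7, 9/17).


P(X>=4) = P(X=4) + P(X=5) + P(X=6) + P(X=7)
= 117573120/410338673 + 79361856/410338673 + 29760696/410338673 + 4782969/410338673
= 231478641/410338673

231478641/410338673


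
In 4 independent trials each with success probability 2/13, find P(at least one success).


P(at least one) = 1 - P(none)
P(none) = (1 - 2/13)^4 = (11/13)^4 = 14641/28561
P(at least one) = 1 - 14641/28561 = 13920/28561

13920/28561


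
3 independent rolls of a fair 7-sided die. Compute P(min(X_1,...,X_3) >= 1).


P(min >= 1) = P(all X_i >= 1) = (P(X_1 >= 1))^3
= (7/7)^3 = 1^3 = 1

1


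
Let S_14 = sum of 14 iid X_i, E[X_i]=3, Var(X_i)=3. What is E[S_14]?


E[S_n] = n*E[X_1] = 14*3 = 42

42


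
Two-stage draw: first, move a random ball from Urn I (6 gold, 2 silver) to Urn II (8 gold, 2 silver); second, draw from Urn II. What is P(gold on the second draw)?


P(transfer gold) = 6/8 = 3/4; P(transfer silver) = 1/4
If gold transferred: Urn II has 9 gold of 11, so P(gold|gold moved) = 9/11
If silver transferred: Urn II has 8 gold of 11, so P(gold|silver moved) = 8/11
By total probability: P(gold) = 3/4*9/11 + 1/4*8/11 = 35/44

35/44


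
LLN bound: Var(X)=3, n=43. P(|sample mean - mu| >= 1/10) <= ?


Var(Xbar) = Var(X)/n = 3/43
Chebyshev: P(|Xbar-mu| >= 1/10) <= Var(Xbar)/(1/10)^2 = (3/43)/(1/100) = 300/43
Bound exceeds 1, so trivial bound: 1

1


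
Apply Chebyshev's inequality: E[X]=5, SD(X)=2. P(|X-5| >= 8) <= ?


k = 8/2 = 4
Chebyshev: P(|X-mu| >= k*sigma) <= 1/k^2 = 1/4^2 = 1/16

1/16


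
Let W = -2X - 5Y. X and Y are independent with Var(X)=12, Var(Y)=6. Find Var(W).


Independence => Cov(X,Y)=0
Var(-2X - 5Y) = (-2)^2*Var(X) + (-5)^2*Var(Y)
= 4*12 + 25*6 = 198

198


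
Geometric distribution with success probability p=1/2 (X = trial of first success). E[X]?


For geometric (trials until first success), E[X] = 1/p = 1/(1/2) = 2

2


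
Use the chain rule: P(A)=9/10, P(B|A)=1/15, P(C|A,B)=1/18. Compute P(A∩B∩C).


P(A∩B∩C) = P(A) * P(B|A) * P(C|A∩B)
= 9/10 * 1/15 * 1/18
= 3/50 * 1/18 = 1/300

1/300


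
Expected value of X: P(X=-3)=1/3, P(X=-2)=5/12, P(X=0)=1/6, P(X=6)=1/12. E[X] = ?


E[X] = sum(x * P(x))
= -3*1/3 - 2*5/12 + 0*1/6 + 6*1/12
= -4/3

-4/3


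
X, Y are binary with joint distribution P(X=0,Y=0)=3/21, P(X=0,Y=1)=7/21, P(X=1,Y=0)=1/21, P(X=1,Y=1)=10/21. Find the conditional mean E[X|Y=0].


P(Y=0) = 4/21
E[X|Y=0] = (0*3 + 1*1)/4 = 1/4

1/4


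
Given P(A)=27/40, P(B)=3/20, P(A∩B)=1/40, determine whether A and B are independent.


P(A)*P(B) = 27/40*3/20 = 81/800
P(A∩B) = 1/40 != 81/800, so not independent

No, A and B are not independent


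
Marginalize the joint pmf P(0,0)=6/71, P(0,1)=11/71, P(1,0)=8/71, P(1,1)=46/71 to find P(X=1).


P(X=1) = P(1,0)+P(1,1) = 8/71 + 46/71 = 54/71

54/71


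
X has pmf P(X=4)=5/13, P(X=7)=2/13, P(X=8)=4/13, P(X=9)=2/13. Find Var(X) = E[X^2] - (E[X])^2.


E[X] = 84/13, E[X^2] = 596/13
Var(X) = E[X^2] - (E[X])^2 = 596/13 - (84/13)^2 = 692/169

692/169


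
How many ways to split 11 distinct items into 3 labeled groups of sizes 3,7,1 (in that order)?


11! = 39916800
Denominator: 3!=6 * 7!=5040 * 1!=1
Coefficient = 39916800 / 30240 = 1320

1320


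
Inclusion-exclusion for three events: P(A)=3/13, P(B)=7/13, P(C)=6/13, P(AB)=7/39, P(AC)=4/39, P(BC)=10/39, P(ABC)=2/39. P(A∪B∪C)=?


P(A∪B∪C) = P(A)+P(B)+P(C) - P(AB)-P(AC)-P(BC) + P(ABC)
= 3/13+7/13+6/13 - 7/39-4/39-10/39 + 2/39
= 29/39

29/39


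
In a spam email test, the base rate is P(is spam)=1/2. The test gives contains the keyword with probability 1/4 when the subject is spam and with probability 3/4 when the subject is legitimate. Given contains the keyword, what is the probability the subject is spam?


P(A) = P(A|B)P(B) + P(A|B')P(B') = 1/4*1/2 + 3/4*1/2 = 1/2
P(B|A) = P(A|B)P(B)/P(A) = (1/8)/(1/2) = 1/4

1/4


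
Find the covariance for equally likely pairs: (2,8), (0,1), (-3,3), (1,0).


E[X]=0, E[Y]=3, E[XY]=7/4
Cov(X,Y) = E[XY] - E[X]E[Y] = 7/4 - 0*3 = 7/4

7/4


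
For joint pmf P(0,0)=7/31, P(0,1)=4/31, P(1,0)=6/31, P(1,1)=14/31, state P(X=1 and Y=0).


Read from table: P(X=1, Y=0) = 6/31

6/31


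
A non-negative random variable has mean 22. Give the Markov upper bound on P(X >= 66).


Markov: P(X >= a) <= E[X]/a
P(X >= 66) <= 22/66 = 1/3

1/3


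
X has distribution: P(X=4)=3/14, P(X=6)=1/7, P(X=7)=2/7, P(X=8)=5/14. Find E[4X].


E[4X] = sum(g(x)*P(x))
= 16*3/14 + 24*1/7 + 28*2/7 + 32*5/14
= 184/7

184/7


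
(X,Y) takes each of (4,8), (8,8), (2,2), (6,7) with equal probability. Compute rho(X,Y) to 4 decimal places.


Cov(X,Y) = 4.2500, Var(X) = 5.0000, Var(Y) = 6.1875
rho = Cov/(sqrt(VarX)*sqrt(VarY)) = 0.7641

0.7641


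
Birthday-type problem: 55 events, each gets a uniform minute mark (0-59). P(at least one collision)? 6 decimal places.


P(all different) = prod((60-i)/60 for i=0..54) = 0.000000
P(at least one match) = 1 - 0.000000 = 1.000000

1.000000


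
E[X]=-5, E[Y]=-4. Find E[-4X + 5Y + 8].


E[-4X + 5Y + 8] = -4*E[X] + 5*E[Y] + 8
= (-4)*(-5) + (5)*(-4) + (8)
= 20 - 20 + 8 = 8

8


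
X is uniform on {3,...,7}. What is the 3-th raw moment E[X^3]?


E[X^3] = (1/5) * sum(x^3 for x=3..7)
= 775/5 = 155

155


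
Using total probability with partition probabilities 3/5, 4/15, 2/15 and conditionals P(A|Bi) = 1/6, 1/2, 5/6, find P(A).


P(A) = P(A|B1)P(B1) + P(A|B2)P(B2) + P(A|B3)P(B3)
= 1/6*3/5 + 1/2*4/15 + 5/6*2/15
= 1/10 + 2/15 + 1/9 = 31/90

31/90


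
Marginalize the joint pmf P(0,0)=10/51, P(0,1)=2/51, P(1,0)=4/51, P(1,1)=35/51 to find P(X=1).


P(X=1) = P(1,0)+P(1,1) = 4/51 + 35/51 = 39/51 = 13/17

13/17


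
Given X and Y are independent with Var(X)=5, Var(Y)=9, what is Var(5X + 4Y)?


Independence => Cov(X,Y)=0
Var(5X + 4Y) = 5^2*Var(X) + 4^2*Var(Y)
= 25*5 + 16*9 = 269

269


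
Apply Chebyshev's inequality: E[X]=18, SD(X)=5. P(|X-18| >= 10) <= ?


k = 10/5 = 2
Chebyshev: P(|X-mu| >= k*sigma) <= 1/k^2 = 1/2^2 = 1/4

1/4


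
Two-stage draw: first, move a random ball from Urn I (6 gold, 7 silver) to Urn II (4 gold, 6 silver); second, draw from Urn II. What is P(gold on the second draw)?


P(transfer gold) = 6/13; P(transfer silver) = 7/13
If gold transferred: Urn II has 5 gold of 11, so P(gold|gold moved) = 5/11
If silver transferred: Urn II has 4 gold of 11, so P(gold|silver moved) = 4/11
By total probability: P(gold) = 6/13*5/11 + 7/13*4/11 = 58/143

58/143


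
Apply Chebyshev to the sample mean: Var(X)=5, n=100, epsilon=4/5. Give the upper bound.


Var(Xbar) = Var(X)/n = 5/100
Chebyshev: P(|Xbar-mu| >= 4/5) <= Var(Xbar)/(4/5)^2 = (1/20)/(16/25) = 5/64

5/64


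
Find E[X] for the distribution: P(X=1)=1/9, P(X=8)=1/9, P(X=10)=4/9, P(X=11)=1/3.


E[X] = sum(x * P(x))
= 1*1/9 + 8*1/9 + 10*4/9 + 11*1/3
= 82/9

82/9


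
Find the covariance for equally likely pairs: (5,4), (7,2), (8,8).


E[X]=20/3, E[Y]=14/3, E[XY]=98/3
Cov(X,Y) = E[XY] - E[X]E[Y] = 98/3 - 20/3*14/3 = 14/9

14/9


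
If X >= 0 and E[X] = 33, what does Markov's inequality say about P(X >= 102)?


Markov: P(X >= a) <= E[X]/a
P(X >= 102) <= 33/102 = 11/34

11/34


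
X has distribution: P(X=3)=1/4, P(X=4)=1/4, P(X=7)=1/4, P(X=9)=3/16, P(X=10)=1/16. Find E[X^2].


E[X^2] = sum(g(x)*P(x))
= 9*1/4 + 16*1/4 + 49*1/4 + 81*3/16 + 100*1/16
= 639/16

639/16


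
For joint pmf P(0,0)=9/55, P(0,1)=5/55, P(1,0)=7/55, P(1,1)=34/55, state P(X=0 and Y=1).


Read from table: P(X=0, Y=1) = 5/55 = 1/11

1/11


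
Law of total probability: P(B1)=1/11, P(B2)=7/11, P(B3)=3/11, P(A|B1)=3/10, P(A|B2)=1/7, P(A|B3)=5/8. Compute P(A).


P(A) = P(A|B1)P(B1) + P(A|B2)P(B2) + P(A|B3)P(B3)
= 3/10*1/11 + 1/7*7/11 + 5/8*3/11
= 3/110 + 1/11 + 15/88 = 127/440

127/440


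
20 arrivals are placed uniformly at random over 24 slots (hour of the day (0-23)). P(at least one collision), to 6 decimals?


P(all different) = prod((24-i)/24 for i=0..19) = 0.000006
P(at least one match) = 1 - 0.000006 = 0.999994

0.999994


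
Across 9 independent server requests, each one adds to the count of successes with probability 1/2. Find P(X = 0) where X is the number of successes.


P(X=0) = C(9,0) * p^0 * (1-p)^9
= 1 * 1 * 1/512
= 1/512

1/512


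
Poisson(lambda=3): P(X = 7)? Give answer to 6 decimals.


P(X=7) = e^(-3) * 3^7 / 7!
≈ 0.04978706837 * 2187 / 5040
≈ 0.021604

0.021604


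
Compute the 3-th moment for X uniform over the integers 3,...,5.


E[X^3] = (1/3) * sum(x^3 for x=3..5)
= 216/3 = 72

72


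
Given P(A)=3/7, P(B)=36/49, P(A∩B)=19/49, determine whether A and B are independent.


P(A)*P(B) = 3/7*36/49 = 108/343
P(A∩B) = 19/49 != 108/343, so not independent

No, A and B are not independent


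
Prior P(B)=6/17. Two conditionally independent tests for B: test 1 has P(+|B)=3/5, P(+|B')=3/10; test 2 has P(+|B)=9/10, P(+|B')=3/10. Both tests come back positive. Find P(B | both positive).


After test 1: P(+) = 3/5*6/17 + 3/10*11/17 = 69/170
P(B|+) = (18/85)/(69/170) = 12/23
After test 2 (use post1 as new prior): P(+) = 9/10*12/23 + 3/10*11/23 = 141/230
P(B|+,+) = (54/115)/(141/230) = 36/47

36/47


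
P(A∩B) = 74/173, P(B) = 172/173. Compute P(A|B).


P(A|B) = P(A∩B)/P(B) = (74/173)/(172/173) = 74/172 = 37/86

37/86


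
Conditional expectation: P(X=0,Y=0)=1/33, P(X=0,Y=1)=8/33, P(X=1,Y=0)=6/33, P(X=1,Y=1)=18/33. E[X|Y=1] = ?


P(Y=1) = 26/33
E[X|Y=1] = (0*8 + 1*18)/26 = 18/26 = 9/13

9/13


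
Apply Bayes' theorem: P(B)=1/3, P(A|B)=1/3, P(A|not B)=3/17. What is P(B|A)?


P(A) = P(A|B)P(B) + P(A|B')P(B') = 1/3*1/3 + 3/17*2/3 = 35/153
P(B|A) = P(A|B)P(B)/P(A) = (1/9)/(35/153) = 17/35

17/35


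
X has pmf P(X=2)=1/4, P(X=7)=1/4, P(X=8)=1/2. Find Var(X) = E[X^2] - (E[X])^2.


E[X] = 25/4, E[X^2] = 181/4
Var(X) = E[X^2] - (E[X])^2 = 181/4 - (25/4)^2 = 99/16

99/16


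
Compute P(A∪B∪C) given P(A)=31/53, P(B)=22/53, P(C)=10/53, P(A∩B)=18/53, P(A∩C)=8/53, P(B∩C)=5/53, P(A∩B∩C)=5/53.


P(A∪B∪C) = P(A)+P(B)+P(C) - P(AB)-P(AC)-P(BC) + P(ABC)
= 31/53+22/53+10/53 - 18/53-8/53-5/53 + 5/53
= 37/53

37/53


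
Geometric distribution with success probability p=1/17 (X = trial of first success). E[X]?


For geometric (trials until first success), E[X] = 1/p = 1/(1/17) = 17

17


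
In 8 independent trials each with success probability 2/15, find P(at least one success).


P(at least one) = 1 - P(none)
P(none) = (1 - 2/15)^8 = (13/15)^8 = 815730721/2562890625
P(at least one) = 1 - 815730721/2562890625 = 1747159904/2562890625

1747159904/2562890625


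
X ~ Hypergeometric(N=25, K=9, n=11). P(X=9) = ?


P(X=9) = C(9,9)*C(16,2) / C(25,11)
= 1*120 / 4457400
= 120/4457400 = 1/37145

1/37145


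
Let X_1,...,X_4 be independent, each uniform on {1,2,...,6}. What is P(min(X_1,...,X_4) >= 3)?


P(min >= 3) = P(all X_i >= 3) = (P(X_1 >= 3))^4
= (4/6)^4 = (2/3)^4 = 16/81

16/81


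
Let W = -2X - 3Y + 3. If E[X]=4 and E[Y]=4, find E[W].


E[-2X - 3Y + 3] = -2*E[X] - 3*E[Y] + 3
= (-2)*(4) + (-3)*(4) + (3)
= -8 - 12 + 3 = -17

-17


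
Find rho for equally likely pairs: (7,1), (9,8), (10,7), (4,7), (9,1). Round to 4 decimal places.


Cov(X,Y) = -0.2400, Var(X) = 4.5600, Var(Y) = 9.7600
rho = Cov/(sqrt(VarX)*sqrt(VarY)) = -0.0360

-0.0360


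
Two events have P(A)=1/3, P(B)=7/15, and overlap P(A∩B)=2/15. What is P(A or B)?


P(A∪B) = P(A) + P(B) - P(A∩B)
= 1/3 + 7/15 - 2/15 = 2/3

2/3


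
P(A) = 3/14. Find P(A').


P(A') = 1 - P(A) = 1 - 3/14 = 11/14

11/14


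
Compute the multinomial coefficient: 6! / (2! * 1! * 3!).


6! = 720
Denominator: 2!=2 * 1!=1 * 3!=6
Coefficient = 720 / 12 = 60

60


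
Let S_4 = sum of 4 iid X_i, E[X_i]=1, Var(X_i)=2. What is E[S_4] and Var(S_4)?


E[S_n] = n*mu = 4*1 = 4
Var(S_n) = n*sigma^2 = 4*2 = 8

E[S_4]=4, Var(S_4)=8


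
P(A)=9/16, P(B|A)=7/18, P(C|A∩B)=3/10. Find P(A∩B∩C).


P(A∩B∩C) = P(A) * P(B|A) * P(C|A∩B)
= 9/16 * 7/18 * 3/10
= 7/32 * 3/10 = 21/320

21/320


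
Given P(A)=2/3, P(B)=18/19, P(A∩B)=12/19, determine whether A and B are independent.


P(A)*P(B) = 2/3*18/19 = 12/19
P(A∩B) = 12/19, which equals P(A)P(B), so independent

Yes, A and B are independent


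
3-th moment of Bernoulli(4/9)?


For Bernoulli: X in {0,1}
E[X^3] = 0^3*(1-4/9) + 1^3*4/9 = 4/9

4/9


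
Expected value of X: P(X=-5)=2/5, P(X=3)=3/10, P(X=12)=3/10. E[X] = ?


E[X] = sum(x * P(x))
= -5*2/5 + 3*3/10 + 12*3/10
= 5/2

5/2


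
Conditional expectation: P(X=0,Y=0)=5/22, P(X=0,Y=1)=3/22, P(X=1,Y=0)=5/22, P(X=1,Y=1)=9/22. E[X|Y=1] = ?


P(Y=1) = 12/22
E[X|Y=1] = (0*3 + 1*9)/12 = 9/12 = 3/4

3/4


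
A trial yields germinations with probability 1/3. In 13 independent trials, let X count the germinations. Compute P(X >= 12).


P(X>=12) = P(X=12) + P(X=13)
= 26/1594323 + 1/1594323
= 1/59049

1/59049


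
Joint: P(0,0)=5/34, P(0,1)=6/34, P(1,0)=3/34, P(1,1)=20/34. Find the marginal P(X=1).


P(X=1) = P(1,0)+P(1,1) = 3/34 + 20/34 = 23/34

23/34


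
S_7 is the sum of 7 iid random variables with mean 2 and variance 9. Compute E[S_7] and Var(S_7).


E[S_n] = n*mu = 7*2 = 14
Var(S_n) = n*sigma^2 = 7*9 = 63

E[S_7]=14, Var(S_7)=63


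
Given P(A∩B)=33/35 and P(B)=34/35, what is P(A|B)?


P(A|B) = P(A∩B)/P(B) = (66/70)/(68/70) = 66/68 = 33/34

33/34


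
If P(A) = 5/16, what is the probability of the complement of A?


P(A') = 1 - P(A) = 1 - 5/16 = 11/16

11/16


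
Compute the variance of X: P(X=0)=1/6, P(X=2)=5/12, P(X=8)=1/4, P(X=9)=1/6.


E[X] = 13/3, E[X^2] = 187/6
Var(X) = E[X^2] - (E[X])^2 = 187/6 - (13/3)^2 = 223/18

223/18


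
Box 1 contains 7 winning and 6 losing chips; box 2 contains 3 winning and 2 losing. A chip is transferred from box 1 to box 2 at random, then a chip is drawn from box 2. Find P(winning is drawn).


P(transfer winning) = 7/13; P(transfer losing) = 6/13
If winning transferred: Urn II has 4 winning of 6, so P(winning|winning moved) = 2/3
If losing transferred: Urn II has 3 winning of 6, so P(winning|losing moved) = 1/2
By total probability: P(winning) = 7/13*2/3 + 6/13*1/2 = 23/39

23/39


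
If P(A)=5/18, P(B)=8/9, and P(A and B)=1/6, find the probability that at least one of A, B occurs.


P(A∪B) = P(A) + P(B) - P(A∩B)
= 5/18 + 8/9 - 1/6 = 1

1


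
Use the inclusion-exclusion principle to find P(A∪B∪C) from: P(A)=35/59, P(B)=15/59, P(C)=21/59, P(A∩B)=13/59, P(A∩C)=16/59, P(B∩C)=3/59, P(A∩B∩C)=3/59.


P(A∪B∪C) = P(A)+P(B)+P(C) - P(AB)-P(AC)-P(BC) + P(ABC)
= 35/59+15/59+21/59 - 13/59-16/59-3/59 + 3/59
= 42/59

42/59


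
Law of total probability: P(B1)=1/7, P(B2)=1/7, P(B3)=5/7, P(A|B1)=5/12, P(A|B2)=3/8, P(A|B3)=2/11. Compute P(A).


P(A) = P(A|B1)P(B1) + P(A|B2)P(B2) + P(A|B3)P(B3)
= 5/12*1/7 + 3/8*1/7 + 2/11*5/7
= 5/84 + 3/56 + 10/77 = 449/1848

449/1848


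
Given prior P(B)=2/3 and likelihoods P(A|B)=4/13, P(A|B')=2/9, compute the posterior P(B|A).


P(A) = P(A|B)P(B) + P(A|B')P(B') = 4/13*2/3 + 2/9*1/3 = 98/351
P(B|A) = P(A|B)P(B)/P(A) = (8/39)/(98/351) = 36/49

36/49


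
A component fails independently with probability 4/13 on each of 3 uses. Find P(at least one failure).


P(at least one) = 1 - P(none)
P(none) = (1 - 4/13)^3 = (9/13)^3 = 729/2197
P(at least one) = 1 - 729/2197 = 1468/2197

1468/2197


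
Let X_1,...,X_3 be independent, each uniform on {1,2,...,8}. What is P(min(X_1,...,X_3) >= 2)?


P(min >= 2) = P(all X_i >= 2) = (P(X_1 >= 2))^3
= (7/8)^3 = 343/512

343/512


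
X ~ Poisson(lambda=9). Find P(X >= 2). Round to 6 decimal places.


P(X>=2) = 1 - P(X<=1) = 1 - (e^(-9)*9^0/0! + e^(-9)*9^1/1!)
≈ 1 - (0.0001234098 + 0.0011106882)
= 1 - 0.0012340980 = 0.9987659020
≈ 0.998766

0.998766


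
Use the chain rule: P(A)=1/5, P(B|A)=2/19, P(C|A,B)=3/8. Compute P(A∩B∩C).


P(A∩B∩C) = P(A) * P(B|A) * P(C|A∩B)
= 1/5 * 2/19 * 3/8
= 2/95 * 3/8 = 3/380

3/380


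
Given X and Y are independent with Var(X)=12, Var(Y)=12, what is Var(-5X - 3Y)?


Independence => Cov(X,Y)=0
Var(-5X - 3Y) = (-5)^2*Var(X) + (-3)^2*Var(Y)
= 25*12 + 9*12 = 408

408


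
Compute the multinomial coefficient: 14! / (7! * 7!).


14! = 87178291200
Denominator: 7!=5040 * 7!=5040
Coefficient = 87178291200 / 25401600 = 3432

3432


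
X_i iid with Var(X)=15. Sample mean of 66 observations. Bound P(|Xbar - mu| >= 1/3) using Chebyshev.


Var(Xbar) = Var(X)/n = 15/66
Chebyshev: P(|Xbar-mu| >= 1/3) <= Var(Xbar)/(1/3)^2 = (5/22)/(1/9) = 45/22
Bound exceeds 1, so trivial bound: 1

1


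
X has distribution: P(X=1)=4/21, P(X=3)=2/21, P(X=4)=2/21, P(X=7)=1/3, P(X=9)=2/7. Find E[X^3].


E[X^3] = sum(g(x)*P(x))
= 1*4/21 + 27*2/21 + 64*2/21 + 343*1/3 + 729*2/7
= 6961/21

6961/21


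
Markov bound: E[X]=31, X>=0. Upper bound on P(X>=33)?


Markov: P(X >= a) <= E[X]/a
P(X >= 33) <= 31/33

31/33


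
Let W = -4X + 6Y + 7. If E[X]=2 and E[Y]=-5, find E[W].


E[-4X + 6Y + 7] = -4*E[X] + 6*E[Y] + 7
= (-4)*(2) + (6)*(-5) + (7)
= -8 - 30 + 7 = -31

-31


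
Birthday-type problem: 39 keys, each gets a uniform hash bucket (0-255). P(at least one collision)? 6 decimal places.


P(all different) = prod((256-i)/256 for i=0..38) = 0.047281
P(at least one match) = 1 - 0.047281 = 0.952719

0.952719


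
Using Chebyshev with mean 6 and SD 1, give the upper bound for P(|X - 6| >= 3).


k = 3/1 = 3
Chebyshev: P(|X-mu| >= k*sigma) <= 1/k^2 = 1/3^2 = 1/9

1/9


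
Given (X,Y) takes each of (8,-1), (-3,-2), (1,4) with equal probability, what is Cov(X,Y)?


E[X]=2, E[Y]=1/3, E[XY]=2/3
Cov(X,Y) = E[XY] - E[X]E[Y] = 2/3 - 2*1/3 = 0

0


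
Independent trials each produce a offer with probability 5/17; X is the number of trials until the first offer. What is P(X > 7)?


P(X > 7) = P(first 7 trials all fail) = (1-p)^7 = (12/17)^7 = 35831808/410338673

35831808/410338673


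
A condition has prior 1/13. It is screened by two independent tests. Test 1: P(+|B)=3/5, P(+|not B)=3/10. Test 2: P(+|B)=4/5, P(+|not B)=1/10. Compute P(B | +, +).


After test 1: P(+) = 3/5*1/13 + 3/10*12/13 = 21/65
P(B|+) = (3/65)/(21/65) = 1/7
After test 2 (use post1 as new prior): P(+) = 4/5*1/7 + 1/10*6/7 = 1/5
P(B|+,+) = (4/35)/(1/5) = 4/7

4/7


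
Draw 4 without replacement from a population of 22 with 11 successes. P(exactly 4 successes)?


P(X=4) = C(11,4)*C(11,0) / C(22,4)
= 330*1 / 7315
= 330/7315 = 6/133

6/133


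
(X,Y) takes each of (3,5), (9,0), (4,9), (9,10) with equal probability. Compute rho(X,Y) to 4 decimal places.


Cov(X,Y) = -2.2500, Var(X) = 7.6875, Var(Y) = 15.5000
rho = Cov/(sqrt(VarX)*sqrt(VarY)) = -0.2061

-0.2061


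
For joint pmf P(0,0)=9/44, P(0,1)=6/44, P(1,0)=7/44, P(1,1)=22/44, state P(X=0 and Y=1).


Read from table: P(X=0, Y=1) = 6/44 = 3/22

3/22


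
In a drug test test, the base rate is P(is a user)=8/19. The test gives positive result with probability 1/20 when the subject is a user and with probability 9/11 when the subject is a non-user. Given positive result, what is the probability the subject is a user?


P(A) = P(A|B)P(B) + P(A|B')P(B') = 1/20*8/19 + 9/11*11/19 = 47/95
P(B|A) = P(A|B)P(B)/P(A) = (2/95)/(47/95) = 2/47

2/47


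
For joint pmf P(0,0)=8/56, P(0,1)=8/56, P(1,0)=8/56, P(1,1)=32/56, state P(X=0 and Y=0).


Read from table: P(X=0, Y=0) = 8/56 = 1/7

1/7


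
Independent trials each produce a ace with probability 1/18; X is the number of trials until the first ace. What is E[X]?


For geometric (trials until first success), E[X] = 1/p = 1/(1/18) = 18

18


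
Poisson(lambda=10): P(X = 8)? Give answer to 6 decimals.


P(X=8) = e^(-10) * 10^8 / 8!
≈ 0.00004539992976 * 100000000 / 40320
≈ 0.112599

0.112599


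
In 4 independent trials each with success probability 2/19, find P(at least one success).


P(at least one) = 1 - P(none)
P(none) = (1 - 2/19)^4 = (17/19)^4 = 83521/130321
P(at least one) = 1 - 83521/130321 = 46800/130321

46800/130321


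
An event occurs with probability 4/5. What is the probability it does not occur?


P(A') = 1 - P(A) = 1 - 4/5 = 1/5

1/5


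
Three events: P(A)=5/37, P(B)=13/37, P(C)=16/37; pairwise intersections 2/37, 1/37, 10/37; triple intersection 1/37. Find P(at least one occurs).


P(A∪B∪C) = P(A)+P(B)+P(C) - P(AB)-P(AC)-P(BC) + P(ABC)
= 5/37+13/37+16/37 - 2/37-1/37-10/37 + 1/37
= 22/37

22/37


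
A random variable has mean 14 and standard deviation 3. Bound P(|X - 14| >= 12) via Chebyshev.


k = 12/3 = 4
Chebyshev: P(|X-mu| >= k*sigma) <= 1/k^2 = 1/4^2 = 1/16

1/16


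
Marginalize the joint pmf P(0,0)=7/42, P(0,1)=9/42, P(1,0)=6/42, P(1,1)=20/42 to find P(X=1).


P(X=1) = P(1,0)+P(1,1) = 6/42 + 20/42 = 26/42 = 13/21

13/21


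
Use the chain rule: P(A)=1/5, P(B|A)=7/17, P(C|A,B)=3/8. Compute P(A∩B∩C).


P(A∩B∩C) = P(A) * P(B|A) * P(C|A∩B)
= 1/5 * 7/17 * 3/8
= 7/85 * 3/8 = 21/680

21/680


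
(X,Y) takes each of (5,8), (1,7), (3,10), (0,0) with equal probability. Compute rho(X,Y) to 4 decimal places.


Cov(X,Y) = 5.1875, Var(X) = 3.6875, Var(Y) = 14.1875
rho = Cov/(sqrt(VarX)*sqrt(VarY)) = 0.7172

0.7172


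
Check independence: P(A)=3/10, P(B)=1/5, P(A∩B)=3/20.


P(A)*P(B) = 3/10*1/5 = 3/50
P(A∩B) = 3/20 != 3/50, so not independent

No, A and B are not independent


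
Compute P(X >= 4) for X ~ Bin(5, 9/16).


P(X>=4) = P(X=4) + P(X=5)
= 229635/1048576 + 59049/1048576
= 72171/262144

72171/262144


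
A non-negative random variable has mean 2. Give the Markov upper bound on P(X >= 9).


Markov: P(X >= a) <= E[X]/a
P(X >= 9) <= 2/9

2/9


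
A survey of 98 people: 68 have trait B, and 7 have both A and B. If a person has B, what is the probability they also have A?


P(A|B) = P(A∩B)/P(B) = (7/98)/(68/98) = 7/68

7/68


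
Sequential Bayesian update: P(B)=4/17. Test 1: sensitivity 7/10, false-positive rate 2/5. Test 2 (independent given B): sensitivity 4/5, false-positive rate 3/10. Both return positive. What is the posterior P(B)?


After test 1: P(+) = 7/10*4/17 + 2/5*13/17 = 8/17
P(B|+) = (14/85)/(8/17) = 7/20
After test 2 (use post1 as new prior): P(+) = 4/5*7/20 + 3/10*13/20 = 19/40
P(B|+,+) = (7/25)/(19/40) = 56/95

56/95


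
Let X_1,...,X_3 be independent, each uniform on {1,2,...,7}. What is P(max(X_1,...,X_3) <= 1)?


P(max <= 1) = P(all X_i <= 1) = (P(X_1 <= 1))^3
= (1/7)^3 = 1/343

1/343


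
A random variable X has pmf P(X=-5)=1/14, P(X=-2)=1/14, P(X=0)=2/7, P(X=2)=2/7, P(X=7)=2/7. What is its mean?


E[X] = sum(x * P(x))
= -5*1/14 - 2*1/14 + 0*2/7 + 2*2/7 + 7*2/7
= 29/14

29/14


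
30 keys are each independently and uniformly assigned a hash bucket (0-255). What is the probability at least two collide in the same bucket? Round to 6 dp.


P(all different) = prod((256-i)/256 for i=0..29) = 0.170584
P(at least one match) = 1 - 0.170584 = 0.829416

0.829416


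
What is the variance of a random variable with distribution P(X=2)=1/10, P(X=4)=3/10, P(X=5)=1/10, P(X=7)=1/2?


E[X] = 27/5, E[X^2] = 161/5
Var(X) = E[X^2] - (E[X])^2 = 161/5 - (27/5)^2 = 76/25

76/25


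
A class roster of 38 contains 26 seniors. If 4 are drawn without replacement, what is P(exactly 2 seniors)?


P(X=2) = C(26,2)*C(12,2) / C(38,4)
= 325*66 / 73815
= 21450/73815 = 1430/4921

1430/4921


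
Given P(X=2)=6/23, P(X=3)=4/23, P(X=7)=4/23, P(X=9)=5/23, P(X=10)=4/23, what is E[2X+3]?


E[2X+3] = sum(g(x)*P(x))
= 7*6/23 + 9*4/23 + 17*4/23 + 21*5/23 + 23*4/23
= 343/23

343/23


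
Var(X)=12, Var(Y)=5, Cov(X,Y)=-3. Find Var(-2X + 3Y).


Var(-2X + 3Y) = (-2)^2*Var(X) + 3^2*Var(Y) + 2*(-2)*3*Cov(X,Y)
= 4*12 + 9*5 - 12*(-3)
= 48 + 45 + 36 = 129

129


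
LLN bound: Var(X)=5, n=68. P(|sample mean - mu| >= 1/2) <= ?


Var(Xbar) = Var(X)/n = 5/68
Chebyshev: P(|Xbar-mu| >= 1/2) <= Var(Xbar)/(1/2)^2 = (5/68)/(1/4) = 5/17

5/17


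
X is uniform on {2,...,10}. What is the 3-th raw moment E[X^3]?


E[X^3] = (1/9) * sum(x^3 for x=2..10)
= 3024/9 = 336

336


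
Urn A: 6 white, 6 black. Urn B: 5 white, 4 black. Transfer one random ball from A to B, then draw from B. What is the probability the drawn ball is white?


P(transfer white) = 6/12 = 1/2; P(transfer black) = 1/2
If white transferred: Urn II has 6 white of 10, so P(white|white moved) = 3/5
If black transferred: Urn II has 5 white of 10, so P(white|black moved) = 1/2
By total probability: P(white) = 1/2*3/5 + 1/2*1/2 = 11/20

11/20


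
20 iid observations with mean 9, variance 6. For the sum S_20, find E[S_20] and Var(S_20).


E[S_n] = n*mu = 20*9 = 180
Var(S_n) = n*sigma^2 = 20*6 = 120

E[S_20]=180, Var(S_20)=120


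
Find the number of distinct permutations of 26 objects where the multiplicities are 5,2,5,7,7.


26! = 403291461126605635584000000
Denominator: 5!=120 * 2!=2 * 5!=120 * 7!=5040 * 7!=5040
Coefficient = 403291461126605635584000000 / 731566080000 = 551271405484800

551271405484800


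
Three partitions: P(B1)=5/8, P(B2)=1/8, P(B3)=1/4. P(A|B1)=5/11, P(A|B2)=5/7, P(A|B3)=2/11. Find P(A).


P(A) = P(A|B1)P(B1) + P(A|B2)P(B2) + P(A|B3)P(B3)
= 5/11*5/8 + 5/7*1/8 + 2/11*1/4
= 25/88 + 5/56 + 1/22 = 129/308

129/308


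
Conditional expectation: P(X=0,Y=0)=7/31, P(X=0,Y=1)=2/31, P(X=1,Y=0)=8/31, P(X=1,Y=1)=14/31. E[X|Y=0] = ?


P(Y=0) = 15/31
E[X|Y=0] = (0*7 + 1*8)/15 = 8/15

8/15


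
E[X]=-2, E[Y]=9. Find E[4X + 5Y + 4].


E[4X + 5Y + 4] = 4*E[X] + 5*E[Y] + 4
= (4)*(-2) + (5)*(9) + (4)
= -8 + 45 + 4 = 41

41


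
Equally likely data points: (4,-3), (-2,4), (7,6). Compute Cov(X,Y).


E[X]=3, E[Y]=7/3, E[XY]=22/3
Cov(X,Y) = E[XY] - E[X]E[Y] = 22/3 - 3*7/3 = 1/3

1/3


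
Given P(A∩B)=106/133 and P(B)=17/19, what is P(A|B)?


P(A|B) = P(A∩B)/P(B) = (106/133)/(119/133) = 106/119

106/119


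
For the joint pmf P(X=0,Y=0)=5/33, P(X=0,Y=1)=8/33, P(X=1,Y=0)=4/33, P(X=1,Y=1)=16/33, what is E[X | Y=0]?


P(Y=0) = 9/33
E[X|Y=0] = (0*5 + 1*4)/9 = 4/9

4/9


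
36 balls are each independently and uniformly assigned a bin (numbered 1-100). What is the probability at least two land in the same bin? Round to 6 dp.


P(all different) = prod((100-i)/100 for i=0..35) = 0.000736
P(at least one match) = 1 - 0.000736 = 0.999264

0.999264


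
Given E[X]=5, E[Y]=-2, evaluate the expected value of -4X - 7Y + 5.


E[-4X - 7Y + 5] = -4*E[X] - 7*E[Y] + 5
= (-4)*(5) + (-7)*(-2) + (5)
= -20 + 14 + 5 = -1

-1


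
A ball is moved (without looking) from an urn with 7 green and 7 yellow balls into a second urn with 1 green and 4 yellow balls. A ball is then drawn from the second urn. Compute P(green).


P(transfer green) = 7/14 = 1/2; P(transfer yellow) = 1/2
If green transferred: Urn II has 2 green of 6, so P(green|green moved) = 1/3
If yellow transferred: Urn II has 1 green of 6, so P(green|yellow moved) = 1/6
By total probability: P(green) = 1/2*1/3 + 1/2*1/6 = 1/4

1/4


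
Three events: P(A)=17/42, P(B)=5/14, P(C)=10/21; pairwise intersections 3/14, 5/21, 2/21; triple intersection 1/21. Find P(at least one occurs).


P(A∪B∪C) = P(A)+P(B)+P(C) - P(AB)-P(AC)-P(BC) + P(ABC)
= 17/42+5/14+10/21 - 3/14-5/21-2/21 + 1/21
= 31/42

31/42


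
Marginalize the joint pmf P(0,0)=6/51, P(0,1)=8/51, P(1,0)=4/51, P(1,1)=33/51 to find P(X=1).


P(X=1) = P(1,0)+P(1,1) = 4/51 + 33/51 = 37/51

37/51


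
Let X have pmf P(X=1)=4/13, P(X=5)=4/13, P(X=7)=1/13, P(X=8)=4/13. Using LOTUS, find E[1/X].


E[1/X] = sum(g(x)*P(x))
= 1*4/13 + 1/5*4/13 + 1/7*1/13 + 1/8*4/13
= 381/910

381/910


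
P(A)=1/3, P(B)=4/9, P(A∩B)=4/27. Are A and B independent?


P(A)*P(B) = 1/3*4/9 = 4/27
P(A∩B) = 4/27, which equals P(A)P(B), so independent

Yes, A and B are independent


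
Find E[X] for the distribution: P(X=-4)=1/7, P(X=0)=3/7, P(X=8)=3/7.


E[X] = sum(x * P(x))
= -4*1/7 + 0*3/7 + 8*3/7
= 20/7

20/7


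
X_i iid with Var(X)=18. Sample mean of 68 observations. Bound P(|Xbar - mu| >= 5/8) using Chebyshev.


Var(Xbar) = Var(X)/n = 18/68
Chebyshev: P(|Xbar-mu| >= 5/8) <= Var(Xbar)/(5/8)^2 = (9/34)/(25/64) = 288/425

288/425


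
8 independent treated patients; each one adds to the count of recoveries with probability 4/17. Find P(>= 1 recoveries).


P(at least one) = 1 - P(none)
P(none) = (1 - 4/17)^8 = (13/17)^8 = 815730721/6975757441
P(at least one) = 1 - 815730721/6975757441 = 6160026720/6975757441

6160026720/6975757441


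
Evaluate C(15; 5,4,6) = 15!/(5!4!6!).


15! = 1307674368000
Denominator: 5!=120 * 4!=24 * 6!=720
Coefficient = 1307674368000 / 2073600 = 630630

630630


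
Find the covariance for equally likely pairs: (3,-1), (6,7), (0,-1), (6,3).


E[X]=15/4, E[Y]=2, E[XY]=57/4
Cov(X,Y) = E[XY] - E[X]E[Y] = 57/4 - 15/4*2 = 27/4

27/4


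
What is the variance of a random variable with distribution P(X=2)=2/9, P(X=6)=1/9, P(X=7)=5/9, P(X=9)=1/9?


E[X] = 6, E[X^2] = 370/9
Var(X) = E[X^2] - (E[X])^2 = 370/9 - (6)^2 = 46/9

46/9


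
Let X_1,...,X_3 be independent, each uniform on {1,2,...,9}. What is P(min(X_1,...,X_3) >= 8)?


P(min >= 8) = P(all X_i >= 8) = (P(X_1 >= 8))^3
= (2/9)^3 = 8/729

8/729


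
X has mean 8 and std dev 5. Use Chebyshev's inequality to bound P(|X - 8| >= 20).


k = 20/5 = 4
Chebyshev: P(|X-mu| >= k*sigma) <= 1/k^2 = 1/4^2 = 1/16

1/16


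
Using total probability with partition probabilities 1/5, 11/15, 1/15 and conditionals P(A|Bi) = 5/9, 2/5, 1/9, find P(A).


P(A) = P(A|B1)P(B1) + P(A|B2)P(B2) + P(A|B3)P(B3)
= 5/9*1/5 + 2/5*11/15 + 1/9*1/15
= 1/9 + 22/75 + 1/135 = 278/675

278/675


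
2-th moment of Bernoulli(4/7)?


For Bernoulli: X in {0,1}
E[X^2] = 0^2*(1-4/7) + 1^2*4/7 = 4/7

4/7


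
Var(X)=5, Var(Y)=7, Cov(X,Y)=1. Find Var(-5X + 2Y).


Var(-5X + 2Y) = (-5)^2*Var(X) + 2^2*Var(Y) + 2*(-5)*2*Cov(X,Y)
= 25*5 + 4*7 - 20*1
= 125 + 28 - 20 = 133

133


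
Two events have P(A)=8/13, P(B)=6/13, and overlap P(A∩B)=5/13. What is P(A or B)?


P(A∪B) = P(A) + P(B) - P(A∩B)
= 8/13 + 6/13 - 5/13 = 9/13

9/13


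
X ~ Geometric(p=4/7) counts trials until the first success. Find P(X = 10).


P(X=10) = (1-p)^9 * p = (3/7)^9 * 4/7
= 19683/40353607 * 4/7 = 78732/282475249

78732/282475249


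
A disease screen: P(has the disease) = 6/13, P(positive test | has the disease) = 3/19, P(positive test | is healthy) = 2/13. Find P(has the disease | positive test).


P(A) = P(A|B)P(B) + P(A|B')P(B') = 3/19*6/13 + 2/13*7/13 = 500/3211
P(B|A) = P(A|B)P(B)/P(A) = (18/247)/(500/3211) = 117/250

117/250


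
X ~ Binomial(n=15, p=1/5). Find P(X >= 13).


P(X>=13) = P(X=13) + P(X=14) + P(X=15)
= 336/6103515625 + 12/6103515625 + 1/30517578125
= 1741/30517578125

1741/30517578125


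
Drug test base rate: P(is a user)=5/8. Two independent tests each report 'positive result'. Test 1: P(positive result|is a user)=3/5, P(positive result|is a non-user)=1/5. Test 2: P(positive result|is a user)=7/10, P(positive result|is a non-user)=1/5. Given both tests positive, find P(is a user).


After test 1: P(+) = 3/5*5/8 + 1/5*3/8 = 9/20
P(B|+) = (3/8)/(9/20) = 5/6
After test 2 (use post1 as new prior): P(+) = 7/10*5/6 + 1/5*1/6 = 37/60
P(B|+,+) = (7/12)/(37/60) = 35/37

35/37
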